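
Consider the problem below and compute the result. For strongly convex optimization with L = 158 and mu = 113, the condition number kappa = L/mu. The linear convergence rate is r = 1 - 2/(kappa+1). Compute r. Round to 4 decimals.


Step 1: Compute the condition number.
kappa = L/mu = 158/113 = 1.3982
Step 2: Compute the convergence rate.
r = 1 - 2/(kappa + 1) = 1 - 2*mu/(L + mu) = (L - mu)/(L + mu) = 45/271 = 0.1661


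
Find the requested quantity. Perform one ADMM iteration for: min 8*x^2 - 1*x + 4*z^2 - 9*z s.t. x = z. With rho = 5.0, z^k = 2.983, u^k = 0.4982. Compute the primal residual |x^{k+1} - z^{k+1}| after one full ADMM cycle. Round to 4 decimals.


ADMM iteration with rho = 5.0, z^k = 2.983, u^k = 0.4982
Step 1: x-update.
Minimize 8*x^2 - 1*x + (5.0/2)*(x - 2.983 + 0.4982)^2
FOC: (2*8 + 5.0)*x = 1 + 5.0*(2.983 - 0.4982)
x^{k+1} = 0.6392
Step 2: z-update.
Minimize 4*z^2 - 9*z + (5.0/2)*(0.6392 - z + 0.4982)^2
FOC: (2*4 + 5.0)*z = 9 + 5.0*(0.6392 + 0.4982)
z^{k+1} = 1.1298
Step 3: u-update.
u^{k+1} = 0.4982 + 0.6392 - 1.1298 = 0.0077
Step 4: Primal residual = |0.6392 - 1.1298| = 0.4905


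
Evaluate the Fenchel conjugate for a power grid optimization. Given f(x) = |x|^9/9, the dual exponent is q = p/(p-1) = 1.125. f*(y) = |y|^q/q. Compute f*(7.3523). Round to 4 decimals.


The conjugate exponent q satisfies 1/p + 1/q = 1.
p = 9, so q = 9/(9 - 1) = 1.125
|y|^q = 7.3523^1.125 = 9.4347
f*(7.3523) = 9.4347 / 1.125 = 8.3864


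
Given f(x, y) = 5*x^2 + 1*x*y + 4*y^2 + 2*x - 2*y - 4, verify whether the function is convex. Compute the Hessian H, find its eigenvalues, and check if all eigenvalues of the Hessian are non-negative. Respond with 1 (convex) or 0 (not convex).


The Hessian of f(x,y) = 5*x^2 + 1*x*y + 4*y^2 + 2*x - 2*y - 4 is:
H = [[10, 1], [1, 8]]
Trace = 10 + 8 = 18
Determinant = 10*8 - (1)^2 = 79
Discriminant = (18)^2 - 4*79 = 8.0
Eigenvalues: lambda_1 = 7.5858, lambda_2 = 10.4142
The function is convex.

1


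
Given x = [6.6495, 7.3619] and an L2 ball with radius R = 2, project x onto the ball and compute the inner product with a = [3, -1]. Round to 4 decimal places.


Step 1: Compute ||x|| (intermediates to 6 decimals).
||x|| = sqrt(6.6495^2 + 7.3619^2) = 9.920354
Step 2: Project.
Since ||x|| > R, scale = R/||x|| = 2/9.920354 = 0.201606, proj(x) = scale * x
proj(x) = [1.340579, 1.484203]
Step 3: Dot product.
a^T * proj(x) = 3*1.340579 - 1*1.484203 = 2.5375


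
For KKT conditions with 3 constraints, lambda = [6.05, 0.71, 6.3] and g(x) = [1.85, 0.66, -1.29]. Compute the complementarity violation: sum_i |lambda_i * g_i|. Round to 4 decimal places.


KKT complementary slackness check:
lambda_1 * g_1 = 6.05 * 1.85 = 11.1925
lambda_2 * g_2 = 0.71 * 0.66 = 0.4686
lambda_3 * g_3 = 6.3 * -1.29 = -8.127
Total violation = 11.1925 + 0.4686 + 8.127 = 19.7881


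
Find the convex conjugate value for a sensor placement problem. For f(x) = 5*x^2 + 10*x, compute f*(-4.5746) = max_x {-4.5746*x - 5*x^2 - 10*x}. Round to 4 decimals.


f*(y) = sup_x {y*x - a*x^2 - b*x} = sup_x {(y-b)*x - a*x^2}
FOC: (y - b) - 2a*x = 0 => x* = (y - b)/(2a)
x* = (-4.5746 - 10)/(2*5) = -1.4575
f*(-4.5746) = (y-b)^2/(4a) = (-4.5746 - 10)^2/(4*5)
= 212.419/20 = 10.6209


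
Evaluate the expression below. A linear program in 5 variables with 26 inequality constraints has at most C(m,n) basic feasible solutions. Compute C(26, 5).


Each vertex corresponds to some choice of n active constraints out of m, so the number of vertices is at most C(m, n) = m! / (n!(m-n)!).
m = 26, n = 5
Numerator: 26 * 25 * 24 * 23 * 22
Denominator: 5! = 120
C(26, 5) = 65780


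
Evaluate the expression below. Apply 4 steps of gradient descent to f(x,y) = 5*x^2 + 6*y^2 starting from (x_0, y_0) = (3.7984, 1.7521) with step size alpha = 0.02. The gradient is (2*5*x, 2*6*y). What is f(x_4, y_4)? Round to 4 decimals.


Gradient descent on f(x,y) = 5*x^2 + 6*y^2.
Starting point: (3.7984, 1.7521), alpha = 0.02
Step 1: grad_x = 2*5*3.7984 = 37.984, grad_y = 2*6*1.7521 = 21.0252
  x_1 = 3.7984 - 0.02*37.984 = 3.0387
  y_1 = 1.7521 - 0.02*21.0252 = 1.3316
Step 2: grad_x = 2*5*3.0387 = 30.3872, grad_y = 2*6*1.3316 = 15.9792
  x_2 = 3.0387 - 0.02*30.3872 = 2.431
  y_2 = 1.3316 - 0.02*15.9792 = 1.012
Step 3: grad_x = 2*5*2.431 = 24.3098, grad_y = 2*6*1.012 = 12.1442
  x_3 = 2.431 - 0.02*24.3098 = 1.9448
  y_3 = 1.012 - 0.02*12.1442 = 0.7691
Step 4: grad_x = 2*5*1.9448 = 19.4478, grad_y = 2*6*0.7691 = 9.2296
  x_4 = 1.9448 - 0.02*19.4478 = 1.5558
  y_4 = 0.7691 - 0.02*9.2296 = 0.5845
f(1.5558, 0.5845) = 5*1.5558^2 + 6*0.5845^2 = 14.1531


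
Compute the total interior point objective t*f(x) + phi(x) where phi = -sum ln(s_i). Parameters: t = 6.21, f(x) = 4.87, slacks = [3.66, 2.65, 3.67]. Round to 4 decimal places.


Step 1: Compute log-barrier.
ln values: [1.2975, 0.9746, 1.3002]
phi = -(1.2975 + 0.9746 + 1.3002) = -3.5722
Step 2: Compute augmented objective.
t*f(x) = 6.21*4.87 = 30.2427
Total = 30.2427 - 3.5722 = 26.6705


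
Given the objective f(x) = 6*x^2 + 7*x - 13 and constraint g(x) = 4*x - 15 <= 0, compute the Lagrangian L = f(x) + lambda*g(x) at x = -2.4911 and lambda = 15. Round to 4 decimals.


Step 1: Evaluate f(x).
f(-2.4911) = 6*(-2.4911)^2 + 7*(-2.4911) - 13 = 6.7958
Step 2: Evaluate g(x).
g(-2.4911) = 4*-2.4911 - 15 = -24.9644
Step 3: Compute Lagrangian.
L = 6.7958 + 15*-24.9644 = -367.6702


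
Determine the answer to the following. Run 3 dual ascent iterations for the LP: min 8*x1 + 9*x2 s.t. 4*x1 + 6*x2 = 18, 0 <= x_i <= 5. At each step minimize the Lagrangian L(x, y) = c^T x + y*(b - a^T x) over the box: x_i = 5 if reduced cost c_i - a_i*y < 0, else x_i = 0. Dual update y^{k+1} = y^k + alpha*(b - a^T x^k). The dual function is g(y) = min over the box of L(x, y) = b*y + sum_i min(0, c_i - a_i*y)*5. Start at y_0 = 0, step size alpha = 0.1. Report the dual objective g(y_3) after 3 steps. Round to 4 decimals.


Dual ascent for LP: min 8*x1 + 9*x2, 4*x1 + 6*x2 = 18, 0 <= x_i <= 5
Step 1: y^k = 0.0, reduced costs: (8.0, 9.0)
  x^k = (0.0, 0.0), subgradient = b - a^T x = 18.0
  y^{k+1} = 0.0 + 0.1*18.0 = 1.8
Step 2: y^k = 1.8, reduced costs: (0.8, -1.8)
  x^k = (0.0, 5.0), subgradient = b - a^T x = -12.0
  y^{k+1} = 1.8 + 0.1*-12.0 = 0.6
Step 3: y^k = 0.6, reduced costs: (5.6, 5.4)
  x^k = (0.0, 0.0), subgradient = b - a^T x = 18.0
  y^{k+1} = 0.6 + 0.1*18.0 = 2.4
Dual objective at y_3 = 2.4: reduced costs (-1.6, -5.4), box minimizer x = (5.0, 5.0)
g(y_3) = b*y + (c1 - a1*y)*x1 + (c2 - a2*y)*x2 = 18*2.4 + (-1.6)*5.0 + (-5.4)*5.0 = 43.2 - 8.0 - 27.0 = 8.2


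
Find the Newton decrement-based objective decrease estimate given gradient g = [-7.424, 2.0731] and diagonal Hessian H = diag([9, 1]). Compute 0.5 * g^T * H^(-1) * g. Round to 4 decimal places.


Step 1: H is diagonal, so H^(-1) * g = [-0.8249, 2.0731].
Step 2: g^T H^(-1) g = sum_i g_i^2 / H_ii
  = (-7.424)^2/9 + (2.0731)^2/1
  = 6.124 + 4.2977 = 10.4217
Step 3: Objective decrease = 0.5 * g^T H^(-1) g = 5.2109


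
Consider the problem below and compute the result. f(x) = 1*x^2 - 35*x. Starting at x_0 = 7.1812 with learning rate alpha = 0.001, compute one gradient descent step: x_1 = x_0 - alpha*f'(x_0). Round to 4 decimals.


We compute the gradient at x_0 and apply the update.
f'(x) = 2*x - 35
f'(7.1812) = 2*7.1812 - 35 = -20.6376
x_1 = 7.1812 - 0.001*-20.6376 = 7.2018


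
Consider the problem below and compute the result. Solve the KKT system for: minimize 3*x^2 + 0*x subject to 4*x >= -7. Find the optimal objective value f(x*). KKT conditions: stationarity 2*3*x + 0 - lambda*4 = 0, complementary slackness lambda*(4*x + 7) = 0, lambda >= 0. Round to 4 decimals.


Step 1: Try lambda = 0 (constraint inactive).
Stationarity: 2*3*x + 0 = 0
x* = 0/(2*3) = 0.0
Check constraint: 4*0.0 = 0.0 >= -7 -- satisfied.
Step 2: Compute optimal value.
f(x*) = 3*0.0^2 + 0*0.0 = 0.0


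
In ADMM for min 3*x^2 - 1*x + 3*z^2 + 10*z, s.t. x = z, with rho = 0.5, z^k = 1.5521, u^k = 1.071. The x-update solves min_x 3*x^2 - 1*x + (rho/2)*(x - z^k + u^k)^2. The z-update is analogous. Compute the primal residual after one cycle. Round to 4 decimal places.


ADMM iteration with rho = 0.5, z^k = 1.5521, u^k = 1.071
Step 1: x-update.
Minimize 3*x^2 - 1*x + (0.5/2)*(x - 1.5521 + 1.071)^2
FOC: (2*3 + 0.5)*x = 1 + 0.5*(1.5521 - 1.071)
x^{k+1} = 0.1909
Step 2: z-update.
Minimize 3*z^2 + 10*z + (0.5/2)*(0.1909 - z + 1.071)^2
FOC: (2*3 + 0.5)*z = -10 + 0.5*(0.1909 + 1.071)
z^{k+1} = -1.4414
Step 3: u-update.
u^{k+1} = 1.071 + 0.1909 + 1.4414 = 2.7032
Step 4: Primal residual = |0.1909 + 1.4414| = 1.6322


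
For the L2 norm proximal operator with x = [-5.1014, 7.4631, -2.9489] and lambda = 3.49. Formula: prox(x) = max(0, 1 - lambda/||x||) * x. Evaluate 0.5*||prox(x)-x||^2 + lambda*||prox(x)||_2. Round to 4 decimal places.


Step 1: Compute ||x||.
||x|| = 9.5088
Step 2: Compute scaling factor.
scale = max(0, 1 - 3.49/9.5088) = 0.633
Step 3: prox(x) = [-3.2291, 4.7239, -1.8666]
||prox(x)|| = 6.0188
Step 4: Proximal objective.
0.5*||prox-x||^2 = 6.0901
lambda*||prox|| = 21.0056
Total = 27.0958


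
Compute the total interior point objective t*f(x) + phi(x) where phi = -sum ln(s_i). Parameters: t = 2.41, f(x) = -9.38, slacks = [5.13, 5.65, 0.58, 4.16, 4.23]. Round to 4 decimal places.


Step 1: Compute log-barrier.
ln values: [1.6351, 1.7317, -0.5447, 1.4255, 1.4422]
phi = -(1.6351 + 1.7317 - 0.5447 + 1.4255 + 1.4422) = -5.6898
Step 2: Compute augmented objective.
t*f(x) = 2.41*-9.38 = -22.6058
Total = -22.6058 - 5.6898 = -28.2956


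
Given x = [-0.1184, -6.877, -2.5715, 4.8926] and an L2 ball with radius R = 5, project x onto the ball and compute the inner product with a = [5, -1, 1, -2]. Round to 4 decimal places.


Step 1: Compute ||x|| (intermediates to 6 decimals).
||x|| = sqrt((-0.1184)^2 + (-6.877)^2 + (-2.5715)^2 + 4.8926^2) = 8.823678
Step 2: Project.
Since ||x|| > R, scale = R/||x|| = 5/8.823678 = 0.566657, proj(x) = scale * x
proj(x) = [-0.067092, -3.8969, -1.457158, 2.772426]
Step 3: Dot product.
a^T * proj(x) = 5*(-0.067092) - 1*(-3.8969) + 1*(-1.457158) - 2*2.772426 = -3.4406


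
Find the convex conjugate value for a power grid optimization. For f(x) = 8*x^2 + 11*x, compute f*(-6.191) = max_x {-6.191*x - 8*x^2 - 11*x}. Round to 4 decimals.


f*(y) = sup_x {y*x - a*x^2 - b*x} = sup_x {(y-b)*x - a*x^2}
FOC: (y - b) - 2a*x = 0 => x* = (y - b)/(2a)
x* = (-6.191 - 11)/(2*8) = -1.0744
f*(-6.191) = (y-b)^2/(4a) = (-6.191 - 11)^2/(4*8)
= 295.5305/32 = 9.2353


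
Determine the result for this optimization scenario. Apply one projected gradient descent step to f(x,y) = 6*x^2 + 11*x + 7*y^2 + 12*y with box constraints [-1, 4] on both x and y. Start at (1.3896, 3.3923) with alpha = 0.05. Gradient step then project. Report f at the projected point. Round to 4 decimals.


Step 1: Compute gradient at (1.3896, 3.3923).
grad_x = 2*6*1.3896 + 11 = 27.6752
grad_y = 2*7*3.3923 + 12 = 59.4922
Step 2: Gradient step.
x_raw = 1.3896 - 0.05*27.6752 = 0.0058
y_raw = 3.3923 - 0.05*59.4922 = 0.4177
Step 3: Project onto [-1, 4].
x_proj = clip(0.0058) = 0.0058
y_proj = clip(0.4177) = 0.4177
Step 4: Evaluate f.
f(0.0058, 0.4177) = 6.298


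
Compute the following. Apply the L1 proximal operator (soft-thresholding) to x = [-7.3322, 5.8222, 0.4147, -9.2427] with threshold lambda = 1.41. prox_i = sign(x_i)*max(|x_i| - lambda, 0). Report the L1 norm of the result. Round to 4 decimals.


Soft-thresholding with lambda = 1.41:
prox(-7.3322) = sign(-7.3322)*max(|-7.3322| - 1.41, 0) = -5.9222
prox(5.8222) = sign(5.8222)*max(|5.8222| - 1.41, 0) = 4.4122
prox(0.4147) = sign(0.4147)*max(|0.4147| - 1.41, 0) = 0.0
prox(-9.2427) = sign(-9.2427)*max(|-9.2427| - 1.41, 0) = -7.8327
prox(x) = [-5.9222, 4.4122, 0.0, -7.8327]
||prox(x)||_1 = 5.9222 + 4.4122 + 0.0 + 7.8327 = 18.1671


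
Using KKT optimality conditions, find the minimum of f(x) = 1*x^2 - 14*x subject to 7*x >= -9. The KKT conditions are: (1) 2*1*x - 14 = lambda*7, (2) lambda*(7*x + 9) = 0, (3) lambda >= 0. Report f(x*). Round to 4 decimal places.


Step 1: Try lambda = 0 (constraint inactive).
Stationarity: 2*1*x - 14 = 0
x* = 14/(2*1) = 7.0
Check constraint: 7*7.0 = 49.0 >= -9 -- satisfied.
Step 2: Compute optimal value.
f(x*) = 1*7.0^2 - 14*7.0 = -49.0


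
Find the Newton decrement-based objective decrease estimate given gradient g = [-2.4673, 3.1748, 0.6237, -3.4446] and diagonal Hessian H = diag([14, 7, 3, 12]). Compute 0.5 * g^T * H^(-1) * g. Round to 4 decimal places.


Step 1: H is diagonal, so H^(-1) * g = [-0.1762, 0.4535, 0.2079, -0.2871].
Step 2: g^T H^(-1) g = sum_i g_i^2 / H_ii
  = (-2.4673)^2/14 + (3.1748)^2/7 + (0.6237)^2/3 + (-3.4446)^2/12
  = 0.4348 + 1.4399 + 0.1297 + 0.9888 = 2.9932
Step 3: Objective decrease = 0.5 * g^T H^(-1) g = 1.4966


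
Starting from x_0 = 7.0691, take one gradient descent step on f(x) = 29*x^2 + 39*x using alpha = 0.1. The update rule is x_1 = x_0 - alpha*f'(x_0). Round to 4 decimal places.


We compute the gradient at x_0 and apply the update.
f'(x) = 58*x + 39
f'(7.0691) = 58*7.0691 + 39 = 449.0078
x_1 = 7.0691 - 0.1*449.0078 = -37.8317


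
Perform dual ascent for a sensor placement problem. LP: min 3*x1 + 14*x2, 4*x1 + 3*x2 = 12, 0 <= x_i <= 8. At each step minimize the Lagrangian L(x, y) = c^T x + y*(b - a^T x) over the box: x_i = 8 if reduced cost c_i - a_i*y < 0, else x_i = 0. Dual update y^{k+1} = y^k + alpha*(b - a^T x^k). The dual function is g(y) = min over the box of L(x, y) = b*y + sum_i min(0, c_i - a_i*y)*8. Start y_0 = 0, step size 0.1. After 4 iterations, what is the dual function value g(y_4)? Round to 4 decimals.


Dual ascent for LP: min 3*x1 + 14*x2, 4*x1 + 3*x2 = 12, 0 <= x_i <= 8
Step 1: y^k = 0.0, reduced costs: (3.0, 14.0)
  x^k = (0.0, 0.0), subgradient = b - a^T x = 12.0
  y^{k+1} = 0.0 + 0.1*12.0 = 1.2
Step 2: y^k = 1.2, reduced costs: (-1.8, 10.4)
  x^k = (8.0, 0.0), subgradient = b - a^T x = -20.0
  y^{k+1} = 1.2 + 0.1*-20.0 = -0.8
Step 3: y^k = -0.8, reduced costs: (6.2, 16.4)
  x^k = (0.0, 0.0), subgradient = b - a^T x = 12.0
  y^{k+1} = -0.8 + 0.1*12.0 = 0.4
Step 4: y^k = 0.4, reduced costs: (1.4, 12.8)
  x^k = (0.0, 0.0), subgradient = b - a^T x = 12.0
  y^{k+1} = 0.4 + 0.1*12.0 = 1.6
Dual objective at y_4 = 1.6: reduced costs (-3.4, 9.2), box minimizer x = (8.0, 0.0)
g(y_4) = b*y + (c1 - a1*y)*x1 + (c2 - a2*y)*x2 = 12*1.6 + (-3.4)*8.0 + 9.2*0.0 = 19.2 - 27.2 + 0.0 = -8.0


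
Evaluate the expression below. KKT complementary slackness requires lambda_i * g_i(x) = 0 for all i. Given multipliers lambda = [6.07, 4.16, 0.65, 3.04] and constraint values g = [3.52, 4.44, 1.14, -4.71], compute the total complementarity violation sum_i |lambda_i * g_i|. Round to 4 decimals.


KKT complementary slackness check:
lambda_1 * g_1 = 6.07 * 3.52 = 21.3664
lambda_2 * g_2 = 4.16 * 4.44 = 18.4704
lambda_3 * g_3 = 0.65 * 1.14 = 0.741
lambda_4 * g_4 = 3.04 * -4.71 = -14.3184
Total violation = 21.3664 + 18.4704 + 0.741 + 14.3184 = 54.8962


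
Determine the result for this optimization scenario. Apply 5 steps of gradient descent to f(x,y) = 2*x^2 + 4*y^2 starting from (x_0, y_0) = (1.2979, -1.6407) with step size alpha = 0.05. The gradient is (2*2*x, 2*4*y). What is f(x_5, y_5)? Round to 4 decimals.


Gradient descent on f(x,y) = 2*x^2 + 4*y^2.
Starting point: (1.2979, -1.6407), alpha = 0.05
Step 1: grad_x = 2*2*1.2979 = 5.1916, grad_y = 2*4*-1.6407 = -13.1256
  x_1 = 1.2979 - 0.05*5.1916 = 1.0383
  y_1 = -1.6407 - 0.05*-13.1256 = -0.9844
Step 2: grad_x = 2*2*1.0383 = 4.1533, grad_y = 2*4*-0.9844 = -7.8754
  x_2 = 1.0383 - 0.05*4.1533 = 0.8307
  y_2 = -0.9844 - 0.05*-7.8754 = -0.5907
Step 3: grad_x = 2*2*0.8307 = 3.3226, grad_y = 2*4*-0.5907 = -4.7252
  x_3 = 0.8307 - 0.05*3.3226 = 0.6645
  y_3 = -0.5907 - 0.05*-4.7252 = -0.3544
Step 4: grad_x = 2*2*0.6645 = 2.6581, grad_y = 2*4*-0.3544 = -2.8351
  x_4 = 0.6645 - 0.05*2.6581 = 0.5316
  y_4 = -0.3544 - 0.05*-2.8351 = -0.2126
Step 5: grad_x = 2*2*0.5316 = 2.1265, grad_y = 2*4*-0.2126 = -1.7011
  x_5 = 0.5316 - 0.05*2.1265 = 0.4253
  y_5 = -0.2126 - 0.05*-1.7011 = -0.1276
f(0.4253, -0.1276) = 2*0.4253^2 + 4*(-0.1276)^2 = 0.4269


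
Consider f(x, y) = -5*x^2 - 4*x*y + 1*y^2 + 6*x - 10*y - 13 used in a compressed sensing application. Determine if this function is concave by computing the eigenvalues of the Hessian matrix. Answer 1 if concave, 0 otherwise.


The Hessian of f(x,y) = -5*x^2 - 4*x*y + 1*y^2 + 6*x - 10*y - 13 is:
H = [[-10, -4], [-4, 2]]
Trace = -10 + 2 = -8
Determinant = -10*2 - (-4)^2 = -36
Discriminant = (-8)^2 - 4*-36 = 208.0
Eigenvalues: lambda_1 = -11.2111, lambda_2 = 3.2111
The function is not concave.

0


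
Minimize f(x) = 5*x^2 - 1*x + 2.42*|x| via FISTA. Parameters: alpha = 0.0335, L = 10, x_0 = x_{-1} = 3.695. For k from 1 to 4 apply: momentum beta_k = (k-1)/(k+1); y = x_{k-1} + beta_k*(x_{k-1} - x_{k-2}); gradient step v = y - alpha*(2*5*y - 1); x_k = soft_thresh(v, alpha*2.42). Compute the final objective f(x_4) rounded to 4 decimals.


FISTA on f(x) = 5*x^2 - 1*x + 2.42*|x|
L = 10, alpha = 0.0335
Iteration 1: beta = 0.0, y = 3.695 + 0.0*(3.695 - 3.695) = 3.695
  grad(y) = 35.95, v = y - alpha*grad = 2.4907
  prox(v) = soft_thresh(2.4907, 0.0811) = 2.4096
Iteration 2: beta = 0.3333, y = 2.4096 + 0.3333*(2.4096 - 3.695) = 1.9811
  grad(y) = 18.8114, v = y - alpha*grad = 1.351
  prox(v) = soft_thresh(1.351, 0.0811) = 1.2699
Iteration 3: beta = 0.5, y = 1.2699 + 0.5*(1.2699 - 2.4096) = 0.7
  grad(y) = 6.0003, v = y - alpha*grad = 0.499
  prox(v) = soft_thresh(0.499, 0.0811) = 0.4179
Iteration 4: beta = 0.6, y = 0.4179 + 0.6*(0.4179 - 1.2699) = -0.0932
  grad(y) = -1.9321, v = y - alpha*grad = -0.0285
  prox(v) = soft_thresh(-0.0285, 0.0811) = 0.0
f(x_4) = 5*0.0^2 - 1*0.0 + 2.42*|0.0| = 0.0


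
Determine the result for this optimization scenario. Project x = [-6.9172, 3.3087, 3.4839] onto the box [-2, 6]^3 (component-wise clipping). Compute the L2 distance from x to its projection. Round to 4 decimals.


Project each component onto [-2, 6].
clip(-6.9172) = -2.0, clip(3.3087) = 3.3087, clip(3.4839) = 3.4839
Projection = [-2.0, 3.3087, 3.4839]
Squared diffs: [24.1789, 0.0, 0.0]
Distance = sqrt(24.1789) = 4.9172


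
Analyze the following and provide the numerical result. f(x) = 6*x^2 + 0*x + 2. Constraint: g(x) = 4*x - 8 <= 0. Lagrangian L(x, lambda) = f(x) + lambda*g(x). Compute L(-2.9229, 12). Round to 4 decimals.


Step 1: Evaluate f(x).
f(-2.9229) = 6*(-2.9229)^2 + 0*(-2.9229) + 2 = 53.2601
Step 2: Evaluate g(x).
g(-2.9229) = 4*-2.9229 - 8 = -19.6916
Step 3: Compute Lagrangian.
L = 53.2601 + 12*-19.6916 = -183.0391


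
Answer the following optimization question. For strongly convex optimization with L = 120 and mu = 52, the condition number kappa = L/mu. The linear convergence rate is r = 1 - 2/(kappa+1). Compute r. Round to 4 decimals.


Step 1: Compute the condition number.
kappa = L/mu = 120/52 = 2.3077
Step 2: Compute the convergence rate.
r = 1 - 2/(kappa + 1) = 1 - 2*mu/(L + mu) = (L - mu)/(L + mu) = 68/172 = 0.3953


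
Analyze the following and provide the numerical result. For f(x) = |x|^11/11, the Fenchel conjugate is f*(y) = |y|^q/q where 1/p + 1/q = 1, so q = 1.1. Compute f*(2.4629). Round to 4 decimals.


The conjugate exponent q satisfies 1/p + 1/q = 1.
p = 11, so q = 11/(11 - 1) = 1.1
|y|^q = 2.4629^1.1 = 2.6952
f*(2.4629) = 2.6952 / 1.1 = 2.4502


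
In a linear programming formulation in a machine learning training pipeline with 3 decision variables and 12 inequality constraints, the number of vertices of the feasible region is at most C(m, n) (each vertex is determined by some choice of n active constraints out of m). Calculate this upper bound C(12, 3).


Each vertex corresponds to some choice of n active constraints out of m, so the number of vertices is at most C(m, n) = m! / (n!(m-n)!).
m = 12, n = 3
Numerator: 12 * 11 * 10
Denominator: 3! = 6
C(12, 3) = 220


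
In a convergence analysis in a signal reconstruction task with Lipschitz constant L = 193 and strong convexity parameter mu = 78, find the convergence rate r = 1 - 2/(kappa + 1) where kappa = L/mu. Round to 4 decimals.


Step 1: Compute the condition number.
kappa = L/mu = 193/78 = 2.4744
Step 2: Compute the convergence rate.
r = 1 - 2/(kappa + 1) = 1 - 2*mu/(L + mu) = (L - mu)/(L + mu) = 115/271 = 0.4244


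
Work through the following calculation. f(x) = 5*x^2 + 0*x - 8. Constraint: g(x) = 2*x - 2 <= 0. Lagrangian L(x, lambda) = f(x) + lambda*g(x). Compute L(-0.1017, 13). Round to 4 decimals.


Step 1: Evaluate f(x).
f(-0.1017) = 5*(-0.1017)^2 + 0*(-0.1017) - 8 = -7.9483
Step 2: Evaluate g(x).
g(-0.1017) = 2*-0.1017 - 2 = -2.2034
Step 3: Compute Lagrangian.
L = -7.9483 + 13*-2.2034 = -36.5925


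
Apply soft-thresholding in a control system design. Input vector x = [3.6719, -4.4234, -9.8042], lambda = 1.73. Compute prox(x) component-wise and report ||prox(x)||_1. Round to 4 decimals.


Soft-thresholding with lambda = 1.73:
prox(3.6719) = sign(3.6719)*max(|3.6719| - 1.73, 0) = 1.9419
prox(-4.4234) = sign(-4.4234)*max(|-4.4234| - 1.73, 0) = -2.6934
prox(-9.8042) = sign(-9.8042)*max(|-9.8042| - 1.73, 0) = -8.0742
prox(x) = [1.9419, -2.6934, -8.0742]
||prox(x)||_1 = 1.9419 + 2.6934 + 8.0742 = 12.7095


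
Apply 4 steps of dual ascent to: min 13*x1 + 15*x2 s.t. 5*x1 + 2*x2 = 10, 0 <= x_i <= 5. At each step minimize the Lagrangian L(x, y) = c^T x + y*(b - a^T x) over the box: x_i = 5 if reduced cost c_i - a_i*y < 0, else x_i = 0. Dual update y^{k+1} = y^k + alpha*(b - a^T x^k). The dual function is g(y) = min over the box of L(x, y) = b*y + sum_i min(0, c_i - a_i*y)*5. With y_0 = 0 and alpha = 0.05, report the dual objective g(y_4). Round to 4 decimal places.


Dual ascent for LP: min 13*x1 + 15*x2, 5*x1 + 2*x2 = 10, 0 <= x_i <= 5
Step 1: y^k = 0.0, reduced costs: (13.0, 15.0)
  x^k = (0.0, 0.0), subgradient = b - a^T x = 10.0
  y^{k+1} = 0.0 + 0.05*10.0 = 0.5
Step 2: y^k = 0.5, reduced costs: (10.5, 14.0)
  x^k = (0.0, 0.0), subgradient = b - a^T x = 10.0
  y^{k+1} = 0.5 + 0.05*10.0 = 1.0
Step 3: y^k = 1.0, reduced costs: (8.0, 13.0)
  x^k = (0.0, 0.0), subgradient = b - a^T x = 10.0
  y^{k+1} = 1.0 + 0.05*10.0 = 1.5
Step 4: y^k = 1.5, reduced costs: (5.5, 12.0)
  x^k = (0.0, 0.0), subgradient = b - a^T x = 10.0
  y^{k+1} = 1.5 + 0.05*10.0 = 2.0
Dual objective at y_4 = 2.0: reduced costs (3.0, 11.0), box minimizer x = (0.0, 0.0)
g(y_4) = b*y + (c1 - a1*y)*x1 + (c2 - a2*y)*x2 = 10*2.0 + 3.0*0.0 + 11.0*0.0 = 20.0 + 0.0 + 0.0 = 20.0


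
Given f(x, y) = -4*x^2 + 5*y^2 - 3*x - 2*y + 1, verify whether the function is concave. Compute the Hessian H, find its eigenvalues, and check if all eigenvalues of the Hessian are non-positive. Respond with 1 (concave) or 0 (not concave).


The Hessian of f(x,y) = -4*x^2 + 5*y^2 - 3*x - 2*y + 1 is:
H = [[-8, 0], [0, 10]]
Trace = -8 + 10 = 2
Determinant = -8*10 - (0)^2 = -80
Discriminant = (2)^2 - 4*-80 = 324.0
Eigenvalues: lambda_1 = -8.0, lambda_2 = 10.0
The function is not concave.

0


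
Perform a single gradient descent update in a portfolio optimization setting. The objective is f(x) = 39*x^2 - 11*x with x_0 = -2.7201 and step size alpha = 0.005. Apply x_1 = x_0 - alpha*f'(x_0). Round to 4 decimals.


We compute the gradient at x_0 and apply the update.
f'(x) = 78*x - 11
f'(-2.7201) = 78*-2.7201 - 11 = -223.1678
x_1 = -2.7201 - 0.005*-223.1678 = -1.6043


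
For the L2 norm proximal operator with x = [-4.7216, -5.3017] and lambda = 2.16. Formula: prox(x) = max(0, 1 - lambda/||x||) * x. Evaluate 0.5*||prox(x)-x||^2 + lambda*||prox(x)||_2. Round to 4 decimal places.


Step 1: Compute ||x||.
||x|| = 7.0994
Step 2: Compute scaling factor.
scale = max(0, 1 - 2.16/7.0994) = 0.6957
Step 3: prox(x) = [-3.285, -3.6887]
||prox(x)|| = 4.9394
Step 4: Proximal objective.
0.5*||prox-x||^2 = 2.3328
lambda*||prox|| = 10.6691
Total = 13.0019


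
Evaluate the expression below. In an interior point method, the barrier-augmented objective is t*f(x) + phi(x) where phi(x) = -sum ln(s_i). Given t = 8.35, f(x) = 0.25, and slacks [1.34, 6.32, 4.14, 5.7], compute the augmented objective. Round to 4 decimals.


Step 1: Compute log-barrier.
ln values: [0.2927, 1.8437, 1.4207, 1.7405]
phi = -(0.2927 + 1.8437 + 1.4207 + 1.7405) = -5.2976
Step 2: Compute augmented objective.
t*f(x) = 8.35*0.25 = 2.0875
Total = 2.0875 - 5.2976 = -3.2101


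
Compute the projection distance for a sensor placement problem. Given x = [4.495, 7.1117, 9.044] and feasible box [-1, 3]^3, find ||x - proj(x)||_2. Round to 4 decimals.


Project each component onto [-1, 3].
clip(4.495) = 3.0, clip(7.1117) = 3.0, clip(9.044) = 3.0
Projection = [3.0, 3.0, 3.0]
Squared diffs: [2.235, 16.9061, 36.5299]
Distance = sqrt(55.671) = 7.4613


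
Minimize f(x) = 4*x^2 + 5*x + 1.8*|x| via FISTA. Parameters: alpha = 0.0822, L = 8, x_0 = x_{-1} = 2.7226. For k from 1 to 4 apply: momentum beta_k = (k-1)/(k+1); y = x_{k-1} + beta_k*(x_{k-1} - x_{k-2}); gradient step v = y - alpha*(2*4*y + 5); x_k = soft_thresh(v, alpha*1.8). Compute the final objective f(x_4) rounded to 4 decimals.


FISTA on f(x) = 4*x^2 + 5*x + 1.8*|x|
L = 8, alpha = 0.0822
Iteration 1: beta = 0.0, y = 2.7226 + 0.0*(2.7226 - 2.7226) = 2.7226
  grad(y) = 26.7808, v = y - alpha*grad = 0.5212
  prox(v) = soft_thresh(0.5212, 0.148) = 0.3733
Iteration 2: beta = 0.3333, y = 0.3733 + 0.3333*(0.3733 - 2.7226) = -0.4099
  grad(y) = 1.7212, v = y - alpha*grad = -0.5513
  prox(v) = soft_thresh(-0.5513, 0.148) = -0.4034
Iteration 3: beta = 0.5, y = -0.4034 + 0.5*(-0.4034 - 0.3733) = -0.7917
  grad(y) = -1.3335, v = y - alpha*grad = -0.6821
  prox(v) = soft_thresh(-0.6821, 0.148) = -0.5341
Iteration 4: beta = 0.6, y = -0.5341 + 0.6*(-0.5341 + 0.4034) = -0.6126
  grad(y) = 0.0995, v = y - alpha*grad = -0.6207
  prox(v) = soft_thresh(-0.6207, 0.148) = -0.4728
f(x_4) = 4*(-0.4728)^2 + 5*(-0.4728) + 1.8*|-0.4728| = -0.6188


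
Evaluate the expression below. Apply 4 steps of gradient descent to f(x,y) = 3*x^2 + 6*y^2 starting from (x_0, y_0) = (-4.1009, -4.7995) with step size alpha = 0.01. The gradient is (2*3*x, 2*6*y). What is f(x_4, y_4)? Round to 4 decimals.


Gradient descent on f(x,y) = 3*x^2 + 6*y^2.
Starting point: (-4.1009, -4.7995), alpha = 0.01
Step 1: grad_x = 2*3*-4.1009 = -24.6054, grad_y = 2*6*-4.7995 = -57.594
  x_1 = -4.1009 - 0.01*-24.6054 = -3.8548
  y_1 = -4.7995 - 0.01*-57.594 = -4.2236
Step 2: grad_x = 2*3*-3.8548 = -23.1291, grad_y = 2*6*-4.2236 = -50.6827
  x_2 = -3.8548 - 0.01*-23.1291 = -3.6236
  y_2 = -4.2236 - 0.01*-50.6827 = -3.7167
Step 3: grad_x = 2*3*-3.6236 = -21.7413, grad_y = 2*6*-3.7167 = -44.6008
  x_3 = -3.6236 - 0.01*-21.7413 = -3.4061
  y_3 = -3.7167 - 0.01*-44.6008 = -3.2707
Step 4: grad_x = 2*3*-3.4061 = -20.4369, grad_y = 2*6*-3.2707 = -39.2487
  x_4 = -3.4061 - 0.01*-20.4369 = -3.2018
  y_4 = -3.2707 - 0.01*-39.2487 = -2.8782
f(-3.2018, -2.8782) = 3*(-3.2018)^2 + 6*(-2.8782)^2 = 80.4596


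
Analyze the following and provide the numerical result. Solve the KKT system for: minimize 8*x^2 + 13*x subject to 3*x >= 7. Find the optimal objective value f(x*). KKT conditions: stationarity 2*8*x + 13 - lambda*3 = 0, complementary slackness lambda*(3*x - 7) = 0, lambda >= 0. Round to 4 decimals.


Step 1: Try lambda = 0 (constraint inactive).
x_unc = -13/(2*8) = -0.8125
Check: 3*-0.8125 = -2.4375 < 7 -- violated!
Step 2: Constraint must be active: 3*x = 7
x* = 7/3 = 2.3333 (rounded; the exact value 7/3 is used below)
lambda = (2*8*(7/3) + 13)/3 = 16.7778
Step 3: Compute optimal value.
f(x*) = 8*(7/3)^2 + 13*(7/3) = 73.8889


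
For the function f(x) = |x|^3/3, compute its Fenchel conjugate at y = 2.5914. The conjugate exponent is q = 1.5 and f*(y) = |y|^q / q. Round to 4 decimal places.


The conjugate exponent q satisfies 1/p + 1/q = 1.
p = 3, so q = 3/(3 - 1) = 1.5
|y|^q = 2.5914^1.5 = 4.1716
f*(2.5914) = 4.1716 / 1.5 = 2.7811


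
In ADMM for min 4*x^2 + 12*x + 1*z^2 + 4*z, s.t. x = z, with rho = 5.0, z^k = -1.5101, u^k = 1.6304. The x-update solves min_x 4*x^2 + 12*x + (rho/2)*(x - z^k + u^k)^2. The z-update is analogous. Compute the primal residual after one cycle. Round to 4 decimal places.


ADMM iteration with rho = 5.0, z^k = -1.5101, u^k = 1.6304
Step 1: x-update.
Minimize 4*x^2 + 12*x + (5.0/2)*(x + 1.5101 + 1.6304)^2
FOC: (2*4 + 5.0)*x = -12 + 5.0*(-1.5101 - 1.6304)
x^{k+1} = -2.131
Step 2: z-update.
Minimize 1*z^2 + 4*z + (5.0/2)*(-2.131 - z + 1.6304)^2
FOC: (2*1 + 5.0)*z = -4 + 5.0*(-2.131 + 1.6304)
z^{k+1} = -0.929
Step 3: u-update.
u^{k+1} = 1.6304 - 2.131 + 0.929 = 0.4284
Step 4: Primal residual = |-2.131 + 0.929| = 1.202


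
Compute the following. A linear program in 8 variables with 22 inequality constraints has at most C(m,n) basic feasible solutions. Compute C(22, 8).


Each vertex corresponds to some choice of n active constraints out of m, so the number of vertices is at most C(m, n) = m! / (n!(m-n)!).
m = 22, n = 8
Numerator: 22 * 21 * 20 * 19 * 18 * 17 * 16 * 15
Denominator: 8! = 40320
C(22, 8) = 319770


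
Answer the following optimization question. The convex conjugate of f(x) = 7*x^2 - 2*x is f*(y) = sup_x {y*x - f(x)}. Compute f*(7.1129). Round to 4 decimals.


f*(y) = sup_x {y*x - a*x^2 - b*x} = sup_x {(y-b)*x - a*x^2}
FOC: (y - b) - 2a*x = 0 => x* = (y - b)/(2a)
x* = (7.1129 + 2)/(2*7) = 0.6509
f*(7.1129) = (y-b)^2/(4a) = (7.1129 + 2)^2/(4*7)
= 83.0449/28 = 2.9659


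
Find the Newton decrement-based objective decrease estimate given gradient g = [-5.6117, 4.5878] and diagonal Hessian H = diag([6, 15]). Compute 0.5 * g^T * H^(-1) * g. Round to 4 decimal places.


Step 1: H is diagonal, so H^(-1) * g = [-0.9353, 0.3059].
Step 2: g^T H^(-1) g = sum_i g_i^2 / H_ii
  = (-5.6117)^2/6 + (4.5878)^2/15
  = 5.2485 + 1.4032 = 6.6517
Step 3: Objective decrease = 0.5 * g^T H^(-1) g = 3.3259


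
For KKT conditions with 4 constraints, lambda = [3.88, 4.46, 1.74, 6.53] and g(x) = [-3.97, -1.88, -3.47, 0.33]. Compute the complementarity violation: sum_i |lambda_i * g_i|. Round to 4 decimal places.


KKT complementary slackness check:
lambda_1 * g_1 = 3.88 * -3.97 = -15.4036
lambda_2 * g_2 = 4.46 * -1.88 = -8.3848
lambda_3 * g_3 = 1.74 * -3.47 = -6.0378
lambda_4 * g_4 = 6.53 * 0.33 = 2.1549
Total violation = 15.4036 + 8.3848 + 6.0378 + 2.1549 = 31.9811


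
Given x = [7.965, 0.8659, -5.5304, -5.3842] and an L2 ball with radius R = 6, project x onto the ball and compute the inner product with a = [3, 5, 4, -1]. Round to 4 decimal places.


Step 1: Compute ||x|| (intermediates to 6 decimals).
||x|| = sqrt(7.965^2 + 0.8659^2 + (-5.5304)^2 + (-5.3842)^2) = 11.125014
Step 2: Project.
Since ||x|| > R, scale = R/||x|| = 6/11.125014 = 0.539325, proj(x) = scale * x
proj(x) = [4.295724, 0.467002, -2.982683, -2.903834]
Step 3: Dot product.
a^T * proj(x) = 3*4.295724 + 5*0.467002 + 4*(-2.982683) - 1*(-2.903834) = 6.1953


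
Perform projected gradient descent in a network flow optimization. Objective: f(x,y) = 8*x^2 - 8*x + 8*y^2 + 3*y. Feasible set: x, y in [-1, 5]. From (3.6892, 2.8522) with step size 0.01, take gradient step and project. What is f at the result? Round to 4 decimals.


Step 1: Compute gradient at (3.6892, 2.8522).
grad_x = 2*8*3.6892 - 8 = 51.0272
grad_y = 2*8*2.8522 + 3 = 48.6352
Step 2: Gradient step.
x_raw = 3.6892 - 0.01*51.0272 = 3.1789
y_raw = 2.8522 - 0.01*48.6352 = 2.3658
Step 3: Project onto [-1, 5].
x_proj = clip(3.1789) = 3.1789
y_proj = clip(2.3658) = 2.3658
Step 4: Evaluate f.
f(3.1789, 2.3658) = 107.2887


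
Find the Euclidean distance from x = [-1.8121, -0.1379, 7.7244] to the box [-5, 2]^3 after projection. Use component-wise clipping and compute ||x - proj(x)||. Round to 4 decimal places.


Project each component onto [-5, 2].
clip(-1.8121) = -1.8121, clip(-0.1379) = -0.1379, clip(7.7244) = 2.0
Projection = [-1.8121, -0.1379, 2.0]
Squared diffs: [0.0, 0.0, 32.7688]
Distance = sqrt(32.7688) = 5.7244


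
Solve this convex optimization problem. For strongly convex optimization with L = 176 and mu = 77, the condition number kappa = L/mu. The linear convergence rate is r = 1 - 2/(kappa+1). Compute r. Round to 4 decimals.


Step 1: Compute the condition number.
kappa = L/mu = 176/77 = 2.2857
Step 2: Compute the convergence rate.
r = 1 - 2/(kappa + 1) = 1 - 2*mu/(L + mu) = (L - mu)/(L + mu) = 99/253 = 0.3913


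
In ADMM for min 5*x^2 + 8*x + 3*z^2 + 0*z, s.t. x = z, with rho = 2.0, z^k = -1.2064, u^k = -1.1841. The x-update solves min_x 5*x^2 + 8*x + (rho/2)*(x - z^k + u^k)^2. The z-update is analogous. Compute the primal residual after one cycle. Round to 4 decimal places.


ADMM iteration with rho = 2.0, z^k = -1.2064, u^k = -1.1841
Step 1: x-update.
Minimize 5*x^2 + 8*x + (2.0/2)*(x + 1.2064 - 1.1841)^2
FOC: (2*5 + 2.0)*x = -8 + 2.0*(-1.2064 + 1.1841)
x^{k+1} = -0.6704
Step 2: z-update.
Minimize 3*z^2 + 0*z + (2.0/2)*(-0.6704 - z - 1.1841)^2
FOC: (2*3 + 2.0)*z = 0 + 2.0*(-0.6704 - 1.1841)
z^{k+1} = -0.4636
Step 3: u-update.
u^{k+1} = -1.1841 - 0.6704 + 0.4636 = -1.3909
Step 4: Primal residual = |-0.6704 + 0.4636| = 0.2068


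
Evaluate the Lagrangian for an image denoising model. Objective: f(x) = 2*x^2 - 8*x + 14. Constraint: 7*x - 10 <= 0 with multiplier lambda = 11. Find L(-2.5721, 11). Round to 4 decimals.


Step 1: Evaluate f(x).
f(-2.5721) = 2*(-2.5721)^2 - 8*(-2.5721) + 14 = 47.8082
Step 2: Evaluate g(x).
g(-2.5721) = 7*-2.5721 - 10 = -28.0047
Step 3: Compute Lagrangian.
L = 47.8082 + 11*-28.0047 = -260.2435


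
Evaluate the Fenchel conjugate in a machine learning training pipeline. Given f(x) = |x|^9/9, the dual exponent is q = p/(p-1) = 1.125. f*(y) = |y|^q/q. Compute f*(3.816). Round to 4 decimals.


The conjugate exponent q satisfies 1/p + 1/q = 1.
p = 9, so q = 9/(9 - 1) = 1.125
|y|^q = 3.816^1.125 = 4.5114
f*(3.816) = 4.5114 / 1.125 = 4.0101


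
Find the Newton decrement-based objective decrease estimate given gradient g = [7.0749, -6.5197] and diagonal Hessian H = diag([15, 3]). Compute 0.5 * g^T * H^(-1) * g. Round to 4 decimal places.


Step 1: H is diagonal, so H^(-1) * g = [0.4717, -2.1732].
Step 2: g^T H^(-1) g = sum_i g_i^2 / H_ii
  = (7.0749)^2/15 + (-6.5197)^2/3
  = 3.3369 + 14.1688 = 17.5058
Step 3: Objective decrease = 0.5 * g^T H^(-1) g = 8.7529


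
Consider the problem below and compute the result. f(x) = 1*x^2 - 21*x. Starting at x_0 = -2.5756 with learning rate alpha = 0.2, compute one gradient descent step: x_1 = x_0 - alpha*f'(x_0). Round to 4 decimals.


We compute the gradient at x_0 and apply the update.
f'(x) = 2*x - 21
f'(-2.5756) = 2*-2.5756 - 21 = -26.1512
x_1 = -2.5756 - 0.2*-26.1512 = 2.6546


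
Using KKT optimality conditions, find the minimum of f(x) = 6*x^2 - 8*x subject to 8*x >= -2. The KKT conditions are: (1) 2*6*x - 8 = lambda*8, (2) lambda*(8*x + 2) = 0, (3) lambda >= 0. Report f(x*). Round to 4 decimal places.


Step 1: Try lambda = 0 (constraint inactive).
Stationarity: 2*6*x - 8 = 0
x* = 8/(2*6) = 2/3 = 0.6667 (rounded; the exact value 2/3 is used below)
Check constraint: 8*0.6667 = 5.3336 >= -2 -- satisfied.
Step 2: Compute optimal value.
f(x*) = 6*(2/3)^2 - 8*(2/3) = -2.6667


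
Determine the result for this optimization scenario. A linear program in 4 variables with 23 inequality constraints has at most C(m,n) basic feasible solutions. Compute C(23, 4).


Each vertex corresponds to some choice of n active constraints out of m, so the number of vertices is at most C(m, n) = m! / (n!(m-n)!).
m = 23, n = 4
Numerator: 23 * 22 * 21 * 20
Denominator: 4! = 24
C(23, 4) = 8855


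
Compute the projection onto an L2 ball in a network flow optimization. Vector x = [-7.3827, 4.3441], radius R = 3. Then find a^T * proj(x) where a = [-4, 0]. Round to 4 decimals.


Step 1: Compute ||x|| (intermediates to 6 decimals).
||x|| = sqrt((-7.3827)^2 + 4.3441^2) = 8.565948
Step 2: Project.
Since ||x|| > R, scale = R/||x|| = 3/8.565948 = 0.350224, proj(x) = scale * x
proj(x) = [-2.585599, 1.521408]
Step 3: Dot product.
a^T * proj(x) = -4*(-2.585599) + 0*1.521408 = 10.3424


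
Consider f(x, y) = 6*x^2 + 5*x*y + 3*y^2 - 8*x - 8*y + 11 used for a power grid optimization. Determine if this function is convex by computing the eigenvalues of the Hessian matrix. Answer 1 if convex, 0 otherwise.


The Hessian of f(x,y) = 6*x^2 + 5*x*y + 3*y^2 - 8*x - 8*y + 11 is:
H = [[12, 5], [5, 6]]
Trace = 12 + 6 = 18
Determinant = 12*6 - (5)^2 = 47
Discriminant = (18)^2 - 4*47 = 136.0
Eigenvalues: lambda_1 = 3.169, lambda_2 = 14.831
The function is convex.

1


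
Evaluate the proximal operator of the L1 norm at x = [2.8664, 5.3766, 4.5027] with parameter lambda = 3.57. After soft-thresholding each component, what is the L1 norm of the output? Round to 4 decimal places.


Soft-thresholding with lambda = 3.57:
prox(2.8664) = sign(2.8664)*max(|2.8664| - 3.57, 0) = 0.0
prox(5.3766) = sign(5.3766)*max(|5.3766| - 3.57, 0) = 1.8066
prox(4.5027) = sign(4.5027)*max(|4.5027| - 3.57, 0) = 0.9327
prox(x) = [0.0, 1.8066, 0.9327]
||prox(x)||_1 = 0.0 + 1.8066 + 0.9327 = 2.7393


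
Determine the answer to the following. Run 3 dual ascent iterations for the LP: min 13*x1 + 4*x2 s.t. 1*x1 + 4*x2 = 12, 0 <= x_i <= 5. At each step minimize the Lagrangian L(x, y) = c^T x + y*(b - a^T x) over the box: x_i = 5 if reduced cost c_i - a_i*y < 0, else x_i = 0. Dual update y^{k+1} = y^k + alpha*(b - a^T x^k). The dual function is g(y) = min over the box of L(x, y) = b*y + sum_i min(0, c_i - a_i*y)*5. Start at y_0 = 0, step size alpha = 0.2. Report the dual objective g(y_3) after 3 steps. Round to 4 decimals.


Dual ascent for LP: min 13*x1 + 4*x2, 1*x1 + 4*x2 = 12, 0 <= x_i <= 5
Step 1: y^k = 0.0, reduced costs: (13.0, 4.0)
  x^k = (0.0, 0.0), subgradient = b - a^T x = 12.0
  y^{k+1} = 0.0 + 0.2*12.0 = 2.4
Step 2: y^k = 2.4, reduced costs: (10.6, -5.6)
  x^k = (0.0, 5.0), subgradient = b - a^T x = -8.0
  y^{k+1} = 2.4 + 0.2*-8.0 = 0.8
Step 3: y^k = 0.8, reduced costs: (12.2, 0.8)
  x^k = (0.0, 0.0), subgradient = b - a^T x = 12.0
  y^{k+1} = 0.8 + 0.2*12.0 = 3.2
Dual objective at y_3 = 3.2: reduced costs (9.8, -8.8), box minimizer x = (0.0, 5.0)
g(y_3) = b*y + (c1 - a1*y)*x1 + (c2 - a2*y)*x2 = 12*3.2 + 9.8*0.0 + (-8.8)*5.0 = 38.4 + 0.0 - 44.0 = -5.6


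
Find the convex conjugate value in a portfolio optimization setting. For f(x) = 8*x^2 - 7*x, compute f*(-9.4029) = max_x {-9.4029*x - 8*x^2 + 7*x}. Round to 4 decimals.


f*(y) = sup_x {y*x - a*x^2 - b*x} = sup_x {(y-b)*x - a*x^2}
FOC: (y - b) - 2a*x = 0 => x* = (y - b)/(2a)
x* = (-9.4029 + 7)/(2*8) = -0.1502
f*(-9.4029) = (y-b)^2/(4a) = (-9.4029 + 7)^2/(4*8)
= 5.7739/32 = 0.1804


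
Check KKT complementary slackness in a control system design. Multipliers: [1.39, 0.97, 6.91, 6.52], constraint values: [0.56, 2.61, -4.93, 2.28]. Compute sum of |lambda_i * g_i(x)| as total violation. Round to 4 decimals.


KKT complementary slackness check:
lambda_1 * g_1 = 1.39 * 0.56 = 0.7784
lambda_2 * g_2 = 0.97 * 2.61 = 2.5317
lambda_3 * g_3 = 6.91 * -4.93 = -34.0663
lambda_4 * g_4 = 6.52 * 2.28 = 14.8656
Total violation = 0.7784 + 2.5317 + 34.0663 + 14.8656 = 52.242


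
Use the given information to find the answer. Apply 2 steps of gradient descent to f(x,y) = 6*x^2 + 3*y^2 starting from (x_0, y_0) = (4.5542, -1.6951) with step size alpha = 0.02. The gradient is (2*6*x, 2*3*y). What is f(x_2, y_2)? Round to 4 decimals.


Gradient descent on f(x,y) = 6*x^2 + 3*y^2.
Starting point: (4.5542, -1.6951), alpha = 0.02
Step 1: grad_x = 2*6*4.5542 = 54.6504, grad_y = 2*3*-1.6951 = -10.1706
  x_1 = 4.5542 - 0.02*54.6504 = 3.4612
  y_1 = -1.6951 - 0.02*-10.1706 = -1.4917
Step 2: grad_x = 2*6*3.4612 = 41.5343, grad_y = 2*3*-1.4917 = -8.9501
  x_2 = 3.4612 - 0.02*41.5343 = 2.6305
  y_2 = -1.4917 - 0.02*-8.9501 = -1.3127
f(2.6305, -1.3127) = 6*2.6305^2 + 3*(-1.3127)^2 = 46.6868


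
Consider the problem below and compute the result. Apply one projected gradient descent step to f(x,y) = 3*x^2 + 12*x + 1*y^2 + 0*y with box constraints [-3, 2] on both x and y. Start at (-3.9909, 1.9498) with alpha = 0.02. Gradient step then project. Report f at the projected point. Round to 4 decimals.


Step 1: Compute gradient at (-3.9909, 1.9498).
grad_x = 2*3*-3.9909 + 12 = -11.9454
grad_y = 2*1*1.9498 + 0 = 3.8996
Step 2: Gradient step.
x_raw = -3.9909 - 0.02*-11.9454 = -3.752
y_raw = 1.9498 - 0.02*3.8996 = 1.8718
Step 3: Project onto [-3, 2].
x_proj = clip(-3.752) = -3.0
y_proj = clip(1.8718) = 1.8718
Step 4: Evaluate f.
f(-3.0, 1.8718) = -5.4963
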